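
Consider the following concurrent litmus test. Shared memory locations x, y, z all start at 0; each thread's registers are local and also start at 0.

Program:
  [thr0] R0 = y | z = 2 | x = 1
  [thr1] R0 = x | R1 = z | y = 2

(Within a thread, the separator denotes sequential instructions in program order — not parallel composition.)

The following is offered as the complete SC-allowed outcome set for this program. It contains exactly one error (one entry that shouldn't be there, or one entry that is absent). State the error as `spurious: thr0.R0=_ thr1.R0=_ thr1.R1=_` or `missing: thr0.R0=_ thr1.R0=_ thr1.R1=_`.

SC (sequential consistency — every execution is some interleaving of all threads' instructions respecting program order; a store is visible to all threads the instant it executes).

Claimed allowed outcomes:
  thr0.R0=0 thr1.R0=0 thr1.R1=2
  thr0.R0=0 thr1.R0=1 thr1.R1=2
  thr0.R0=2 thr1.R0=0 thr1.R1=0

missing: thr0.R0=0 thr1.R0=0 thr1.R1=0

outcome vector order: (thr0.R0,thr1.R0,thr1.R1)
[SC] allowed = {0/0/0; 0/0/2; 0/1/2; 2/0/0}
SC∖claimed = {0/0/0}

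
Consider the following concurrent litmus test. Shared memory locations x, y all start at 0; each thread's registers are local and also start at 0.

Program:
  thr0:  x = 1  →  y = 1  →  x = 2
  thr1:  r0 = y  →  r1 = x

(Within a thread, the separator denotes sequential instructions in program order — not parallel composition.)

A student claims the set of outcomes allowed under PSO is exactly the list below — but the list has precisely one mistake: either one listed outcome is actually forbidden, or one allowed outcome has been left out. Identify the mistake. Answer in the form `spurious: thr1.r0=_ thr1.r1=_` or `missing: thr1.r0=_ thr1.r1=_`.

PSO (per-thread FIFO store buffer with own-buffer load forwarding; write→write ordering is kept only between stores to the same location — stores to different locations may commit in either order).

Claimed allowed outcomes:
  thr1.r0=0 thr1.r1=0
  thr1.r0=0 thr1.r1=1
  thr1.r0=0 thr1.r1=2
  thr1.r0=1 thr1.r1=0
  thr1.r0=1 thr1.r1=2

outcome vector order: (thr1.r0,thr1.r1)
PSO: 6 outcomes — {(0,0) (0,1) (0,2) (1,0) (1,1) (1,2)}
PSO∖claimed = {(1,1)}

missing: thr1.r0=1 thr1.r1=1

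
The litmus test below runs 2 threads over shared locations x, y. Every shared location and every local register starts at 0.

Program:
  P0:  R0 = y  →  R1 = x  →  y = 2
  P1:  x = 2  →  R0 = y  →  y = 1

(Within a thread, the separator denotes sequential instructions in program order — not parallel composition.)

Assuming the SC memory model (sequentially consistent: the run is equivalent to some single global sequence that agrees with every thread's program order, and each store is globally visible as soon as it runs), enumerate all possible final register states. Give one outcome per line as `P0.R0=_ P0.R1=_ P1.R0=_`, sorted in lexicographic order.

P0.R0=0 P0.R1=0 P1.R0=0
P0.R0=0 P0.R1=0 P1.R0=2
P0.R0=0 P0.R1=2 P1.R0=0
P0.R0=0 P0.R1=2 P1.R0=2
P0.R0=1 P0.R1=2 P1.R0=0

outcome vector order: (P0.R0,P0.R1,P1.R0)
|SC outcomes| = 5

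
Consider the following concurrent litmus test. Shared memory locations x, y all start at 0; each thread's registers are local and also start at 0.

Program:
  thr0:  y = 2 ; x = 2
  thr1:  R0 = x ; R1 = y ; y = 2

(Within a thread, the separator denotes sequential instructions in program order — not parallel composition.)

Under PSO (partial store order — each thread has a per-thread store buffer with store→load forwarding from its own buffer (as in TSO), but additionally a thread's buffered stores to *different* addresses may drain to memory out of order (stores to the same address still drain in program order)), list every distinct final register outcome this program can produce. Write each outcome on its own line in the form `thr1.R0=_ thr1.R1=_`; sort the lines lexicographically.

outcome vector order: (thr1.R0,thr1.R1)
|PSO outcomes| = 4

thr1.R0=0 thr1.R1=0
thr1.R0=0 thr1.R1=2
thr1.R0=2 thr1.R1=0
thr1.R0=2 thr1.R1=2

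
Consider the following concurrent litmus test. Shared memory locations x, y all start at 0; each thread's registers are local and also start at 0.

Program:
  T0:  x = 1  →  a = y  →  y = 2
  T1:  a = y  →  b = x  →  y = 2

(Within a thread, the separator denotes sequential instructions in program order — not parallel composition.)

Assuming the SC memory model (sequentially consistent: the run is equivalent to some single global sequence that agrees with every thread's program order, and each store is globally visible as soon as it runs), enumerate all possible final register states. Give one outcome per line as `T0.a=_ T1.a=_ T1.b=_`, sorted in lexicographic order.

outcome vector order: (T0.a,T1.a,T1.b)
|SC outcomes| = 5

T0.a=0 T1.a=0 T1.b=0
T0.a=0 T1.a=0 T1.b=1
T0.a=0 T1.a=2 T1.b=1
T0.a=2 T1.a=0 T1.b=0
T0.a=2 T1.a=0 T1.b=1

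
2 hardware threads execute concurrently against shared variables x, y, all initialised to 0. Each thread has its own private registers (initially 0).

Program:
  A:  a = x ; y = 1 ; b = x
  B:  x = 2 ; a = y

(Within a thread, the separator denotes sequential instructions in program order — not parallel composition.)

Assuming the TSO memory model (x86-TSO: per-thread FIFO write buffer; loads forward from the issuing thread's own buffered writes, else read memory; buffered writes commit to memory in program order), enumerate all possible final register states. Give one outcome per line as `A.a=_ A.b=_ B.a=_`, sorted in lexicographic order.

outcome vector order: (A.a,A.b,B.a)
|TSO outcomes| = 6

A.a=0 A.b=0 B.a=0
A.a=0 A.b=0 B.a=1
A.a=0 A.b=2 B.a=0
A.a=0 A.b=2 B.a=1
A.a=2 A.b=2 B.a=0
A.a=2 A.b=2 B.a=1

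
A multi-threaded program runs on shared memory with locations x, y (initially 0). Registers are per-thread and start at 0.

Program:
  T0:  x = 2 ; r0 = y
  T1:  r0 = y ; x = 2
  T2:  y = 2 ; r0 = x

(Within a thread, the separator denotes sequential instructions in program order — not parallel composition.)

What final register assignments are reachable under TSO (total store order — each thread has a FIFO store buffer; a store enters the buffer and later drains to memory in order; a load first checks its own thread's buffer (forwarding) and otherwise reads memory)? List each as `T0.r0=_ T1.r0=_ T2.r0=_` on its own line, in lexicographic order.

outcome vector order: (T0.r0,T1.r0,T2.r0)
|TSO outcomes| = 8

T0.r0=0 T1.r0=0 T2.r0=0
T0.r0=0 T1.r0=0 T2.r0=2
T0.r0=0 T1.r0=2 T2.r0=0
T0.r0=0 T1.r0=2 T2.r0=2
T0.r0=2 T1.r0=0 T2.r0=0
T0.r0=2 T1.r0=0 T2.r0=2
T0.r0=2 T1.r0=2 T2.r0=0
T0.r0=2 T1.r0=2 T2.r0=2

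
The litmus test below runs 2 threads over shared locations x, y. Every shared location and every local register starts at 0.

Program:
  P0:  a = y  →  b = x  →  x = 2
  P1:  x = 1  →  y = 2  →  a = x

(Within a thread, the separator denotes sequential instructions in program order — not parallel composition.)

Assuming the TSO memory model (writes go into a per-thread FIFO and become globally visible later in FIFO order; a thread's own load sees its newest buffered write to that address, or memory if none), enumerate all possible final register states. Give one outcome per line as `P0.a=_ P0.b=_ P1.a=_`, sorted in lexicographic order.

outcome vector order: (P0.a,P0.b,P1.a)
|TSO outcomes| = 6

P0.a=0 P0.b=0 P1.a=1
P0.a=0 P0.b=0 P1.a=2
P0.a=0 P0.b=1 P1.a=1
P0.a=0 P0.b=1 P1.a=2
P0.a=2 P0.b=1 P1.a=1
P0.a=2 P0.b=1 P1.a=2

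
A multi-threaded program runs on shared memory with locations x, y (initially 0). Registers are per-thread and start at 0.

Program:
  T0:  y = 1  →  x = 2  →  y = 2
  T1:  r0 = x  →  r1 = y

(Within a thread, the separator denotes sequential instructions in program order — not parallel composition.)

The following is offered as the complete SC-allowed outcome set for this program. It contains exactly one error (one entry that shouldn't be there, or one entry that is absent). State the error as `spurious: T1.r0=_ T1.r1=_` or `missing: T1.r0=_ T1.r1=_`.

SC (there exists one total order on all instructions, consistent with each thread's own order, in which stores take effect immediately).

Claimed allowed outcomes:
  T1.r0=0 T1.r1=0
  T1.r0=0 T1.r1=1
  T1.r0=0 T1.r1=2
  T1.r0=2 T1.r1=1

outcome vector order: (T1.r0,T1.r1)
SC: 5 outcomes — {0/0, 0/1, 0/2, 2/1, 2/2}
SC∖claimed = {2/2}

missing: T1.r0=2 T1.r1=2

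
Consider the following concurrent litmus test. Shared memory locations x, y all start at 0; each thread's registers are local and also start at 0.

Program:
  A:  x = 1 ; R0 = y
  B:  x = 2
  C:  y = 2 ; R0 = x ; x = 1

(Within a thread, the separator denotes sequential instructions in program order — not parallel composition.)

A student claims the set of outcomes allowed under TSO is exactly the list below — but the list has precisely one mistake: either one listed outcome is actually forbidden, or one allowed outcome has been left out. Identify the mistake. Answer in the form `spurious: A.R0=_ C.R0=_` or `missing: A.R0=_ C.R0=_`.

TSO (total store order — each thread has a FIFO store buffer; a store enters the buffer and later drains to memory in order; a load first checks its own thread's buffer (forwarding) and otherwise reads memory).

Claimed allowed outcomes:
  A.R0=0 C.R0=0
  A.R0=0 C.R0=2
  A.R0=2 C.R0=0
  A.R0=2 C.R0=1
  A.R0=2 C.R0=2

outcome vector order: (A.R0,C.R0)
TSO (6): (0,0) (0,1) (0,2) (2,0) (2,1) (2,2)
TSO∖claimed = {(0,1)}

missing: A.R0=0 C.R0=1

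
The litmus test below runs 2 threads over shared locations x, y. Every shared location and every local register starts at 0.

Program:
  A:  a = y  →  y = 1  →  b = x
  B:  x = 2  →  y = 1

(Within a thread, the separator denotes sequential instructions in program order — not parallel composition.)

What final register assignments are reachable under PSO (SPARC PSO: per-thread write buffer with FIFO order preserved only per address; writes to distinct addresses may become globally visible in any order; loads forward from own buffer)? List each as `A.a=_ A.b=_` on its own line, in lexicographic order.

A.a=0 A.b=0
A.a=0 A.b=2
A.a=1 A.b=0
A.a=1 A.b=2

outcome vector order: (A.a,A.b)
|PSO outcomes| = 4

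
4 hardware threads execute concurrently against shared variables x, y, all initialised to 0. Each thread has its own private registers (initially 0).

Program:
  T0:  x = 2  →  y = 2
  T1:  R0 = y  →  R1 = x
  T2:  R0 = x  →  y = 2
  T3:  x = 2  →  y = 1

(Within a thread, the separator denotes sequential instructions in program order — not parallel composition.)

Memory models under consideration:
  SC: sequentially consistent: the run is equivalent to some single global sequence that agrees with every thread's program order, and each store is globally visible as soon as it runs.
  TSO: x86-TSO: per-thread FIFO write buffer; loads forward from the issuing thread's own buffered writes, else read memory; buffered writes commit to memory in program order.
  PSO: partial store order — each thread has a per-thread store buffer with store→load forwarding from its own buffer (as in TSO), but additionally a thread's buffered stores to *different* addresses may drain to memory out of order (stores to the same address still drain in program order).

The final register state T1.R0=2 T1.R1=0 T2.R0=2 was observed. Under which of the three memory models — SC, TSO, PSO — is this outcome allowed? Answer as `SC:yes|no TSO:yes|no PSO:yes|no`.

SC:no TSO:no PSO:yes

outcome vector order: (T1.R0,T1.R1,T2.R0)
SC: 9 outcomes — {<0 0 0>, <0 0 2>, <0 2 0>, <0 2 2>, <1 2 0>, <1 2 2>, <2 0 0>, <2 2 0>, <2 2 2>}
TSO: 9 outcomes — {<0 0 0>, <0 0 2>, <0 2 0>, <0 2 2>, <1 2 0>, <1 2 2>, <2 0 0>, <2 2 0>, <2 2 2>}
PSO: 12 outcomes — {<0 0 0>, <0 0 2>, <0 2 0>, <0 2 2>, <1 0 0>, <1 0 2>, <1 2 0>, <1 2 2>, <2 0 0>, <2 0 2>, <2 2 0>, <2 2 2>}
target <2 0 2> ∈ {PSO}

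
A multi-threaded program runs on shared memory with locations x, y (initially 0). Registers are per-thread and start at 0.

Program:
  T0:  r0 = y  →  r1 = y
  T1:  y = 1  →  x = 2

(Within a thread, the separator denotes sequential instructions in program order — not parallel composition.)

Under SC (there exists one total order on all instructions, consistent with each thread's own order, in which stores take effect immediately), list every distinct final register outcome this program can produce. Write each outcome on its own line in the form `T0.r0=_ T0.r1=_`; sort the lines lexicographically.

outcome vector order: (T0.r0,T0.r1)
|SC outcomes| = 3

T0.r0=0 T0.r1=0
T0.r0=0 T0.r1=1
T0.r0=1 T0.r1=1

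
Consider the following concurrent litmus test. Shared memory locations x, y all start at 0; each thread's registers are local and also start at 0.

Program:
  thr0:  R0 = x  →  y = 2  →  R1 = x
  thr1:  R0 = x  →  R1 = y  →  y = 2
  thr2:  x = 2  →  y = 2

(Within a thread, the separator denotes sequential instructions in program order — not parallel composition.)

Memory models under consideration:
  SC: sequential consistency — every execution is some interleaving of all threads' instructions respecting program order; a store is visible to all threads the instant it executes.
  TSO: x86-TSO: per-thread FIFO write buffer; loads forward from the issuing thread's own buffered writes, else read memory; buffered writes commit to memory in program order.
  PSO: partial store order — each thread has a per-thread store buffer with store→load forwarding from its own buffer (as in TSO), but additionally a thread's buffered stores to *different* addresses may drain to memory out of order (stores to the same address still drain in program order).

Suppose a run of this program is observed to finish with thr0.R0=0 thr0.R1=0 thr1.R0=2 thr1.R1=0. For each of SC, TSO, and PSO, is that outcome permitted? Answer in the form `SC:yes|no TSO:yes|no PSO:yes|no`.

SC:no TSO:yes PSO:yes

outcome vector order: (thr0.R0,thr0.R1,thr1.R0,thr1.R1)
SC (11): 0/0/0/0; 0/0/0/2; 0/0/2/2; 0/2/0/0; 0/2/0/2; 0/2/2/0; 0/2/2/2; 2/2/0/0; 2/2/0/2; 2/2/2/0; 2/2/2/2
TSO (12): 0/0/0/0; 0/0/0/2; 0/0/2/0; 0/0/2/2; 0/2/0/0; 0/2/0/2; 0/2/2/0; 0/2/2/2; 2/2/0/0; 2/2/0/2; 2/2/2/0; 2/2/2/2
PSO (12): 0/0/0/0; 0/0/0/2; 0/0/2/0; 0/0/2/2; 0/2/0/0; 0/2/0/2; 0/2/2/0; 0/2/2/2; 2/2/0/0; 2/2/0/2; 2/2/2/0; 2/2/2/2
target 0/0/2/0 ∈ {TSO,PSO}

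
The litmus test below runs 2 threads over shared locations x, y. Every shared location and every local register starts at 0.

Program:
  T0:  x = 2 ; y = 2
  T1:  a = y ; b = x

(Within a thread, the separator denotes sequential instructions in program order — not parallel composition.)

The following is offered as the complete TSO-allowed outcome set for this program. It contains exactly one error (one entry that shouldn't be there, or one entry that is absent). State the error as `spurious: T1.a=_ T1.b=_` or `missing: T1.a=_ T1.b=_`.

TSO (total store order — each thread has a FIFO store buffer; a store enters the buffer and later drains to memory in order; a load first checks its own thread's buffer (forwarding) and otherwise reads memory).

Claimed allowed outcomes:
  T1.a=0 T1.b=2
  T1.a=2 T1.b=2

missing: T1.a=0 T1.b=0

outcome vector order: (T1.a,T1.b)
under TSO → 00; 02; 22
TSO∖claimed = {00}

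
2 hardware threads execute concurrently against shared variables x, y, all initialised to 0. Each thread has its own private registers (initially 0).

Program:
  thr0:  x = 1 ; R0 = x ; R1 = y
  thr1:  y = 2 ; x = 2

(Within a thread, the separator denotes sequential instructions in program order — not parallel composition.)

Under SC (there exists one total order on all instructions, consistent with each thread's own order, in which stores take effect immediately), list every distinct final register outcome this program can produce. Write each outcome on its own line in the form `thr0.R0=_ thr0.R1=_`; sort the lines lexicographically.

thr0.R0=1 thr0.R1=0
thr0.R0=1 thr0.R1=2
thr0.R0=2 thr0.R1=2

outcome vector order: (thr0.R0,thr0.R1)
|SC outcomes| = 3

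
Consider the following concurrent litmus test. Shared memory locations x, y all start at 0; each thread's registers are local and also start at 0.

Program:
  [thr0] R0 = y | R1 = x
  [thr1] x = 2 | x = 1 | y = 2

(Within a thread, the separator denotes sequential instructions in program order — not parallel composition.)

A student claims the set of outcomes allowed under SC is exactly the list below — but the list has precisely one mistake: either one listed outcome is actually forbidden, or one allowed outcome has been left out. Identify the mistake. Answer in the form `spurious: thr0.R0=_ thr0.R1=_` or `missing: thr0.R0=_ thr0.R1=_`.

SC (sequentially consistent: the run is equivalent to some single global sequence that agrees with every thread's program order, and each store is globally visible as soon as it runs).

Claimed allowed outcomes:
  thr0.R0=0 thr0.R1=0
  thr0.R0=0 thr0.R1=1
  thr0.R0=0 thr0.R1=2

missing: thr0.R0=2 thr0.R1=1

outcome vector order: (thr0.R0,thr0.R1)
under SC → <0 0> <0 1> <0 2> <2 1>
SC∖claimed = {<2 1>}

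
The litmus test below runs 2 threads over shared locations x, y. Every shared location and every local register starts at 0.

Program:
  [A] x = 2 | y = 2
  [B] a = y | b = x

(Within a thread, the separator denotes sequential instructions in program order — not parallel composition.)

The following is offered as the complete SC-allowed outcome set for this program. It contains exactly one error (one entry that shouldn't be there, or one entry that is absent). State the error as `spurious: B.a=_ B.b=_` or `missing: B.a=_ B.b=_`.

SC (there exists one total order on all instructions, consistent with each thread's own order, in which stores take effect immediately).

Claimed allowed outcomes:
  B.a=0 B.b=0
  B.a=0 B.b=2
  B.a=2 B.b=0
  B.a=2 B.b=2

outcome vector order: (B.a,B.b)
[SC] allowed = {<0 0>; <0 2>; <2 2>}
claimed∖SC = {<2 0>}

spurious: B.a=2 B.b=0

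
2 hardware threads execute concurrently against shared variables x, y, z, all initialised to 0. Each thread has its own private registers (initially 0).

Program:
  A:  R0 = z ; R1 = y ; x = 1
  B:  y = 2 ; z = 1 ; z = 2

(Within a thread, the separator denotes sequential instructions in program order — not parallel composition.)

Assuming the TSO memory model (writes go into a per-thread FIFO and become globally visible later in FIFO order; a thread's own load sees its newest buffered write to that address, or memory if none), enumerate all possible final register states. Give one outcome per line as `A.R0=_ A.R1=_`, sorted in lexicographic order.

outcome vector order: (A.R0,A.R1)
|TSO outcomes| = 4

A.R0=0 A.R1=0
A.R0=0 A.R1=2
A.R0=1 A.R1=2
A.R0=2 A.R1=2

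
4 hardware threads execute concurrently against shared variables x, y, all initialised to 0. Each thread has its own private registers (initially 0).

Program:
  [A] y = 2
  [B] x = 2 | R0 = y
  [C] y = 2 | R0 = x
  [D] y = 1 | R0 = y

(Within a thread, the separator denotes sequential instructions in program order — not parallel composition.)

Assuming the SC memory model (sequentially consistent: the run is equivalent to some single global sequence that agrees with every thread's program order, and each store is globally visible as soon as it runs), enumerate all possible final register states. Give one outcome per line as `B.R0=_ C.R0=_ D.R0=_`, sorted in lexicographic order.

outcome vector order: (B.R0,C.R0,D.R0)
|SC outcomes| = 10

B.R0=0 C.R0=2 D.R0=1
B.R0=0 C.R0=2 D.R0=2
B.R0=1 C.R0=0 D.R0=1
B.R0=1 C.R0=0 D.R0=2
B.R0=1 C.R0=2 D.R0=1
B.R0=1 C.R0=2 D.R0=2
B.R0=2 C.R0=0 D.R0=1
B.R0=2 C.R0=0 D.R0=2
B.R0=2 C.R0=2 D.R0=1
B.R0=2 C.R0=2 D.R0=2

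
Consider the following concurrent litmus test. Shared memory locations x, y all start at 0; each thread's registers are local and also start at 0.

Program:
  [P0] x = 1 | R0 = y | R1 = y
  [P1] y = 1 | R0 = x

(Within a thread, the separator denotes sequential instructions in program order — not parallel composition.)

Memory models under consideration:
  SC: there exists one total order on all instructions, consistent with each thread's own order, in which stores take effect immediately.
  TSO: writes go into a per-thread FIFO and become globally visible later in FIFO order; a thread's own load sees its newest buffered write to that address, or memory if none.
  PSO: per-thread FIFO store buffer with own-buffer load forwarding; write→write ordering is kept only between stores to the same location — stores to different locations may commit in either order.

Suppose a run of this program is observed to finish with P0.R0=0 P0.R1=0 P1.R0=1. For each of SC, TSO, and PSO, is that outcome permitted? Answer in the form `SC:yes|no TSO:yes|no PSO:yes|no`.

SC:yes TSO:yes PSO:yes

outcome vector order: (P0.R0,P0.R1,P1.R0)
SC: 4 outcomes — {<0 0 1>, <0 1 1>, <1 1 0>, <1 1 1>}
TSO: 6 outcomes — {<0 0 0>, <0 0 1>, <0 1 0>, <0 1 1>, <1 1 0>, <1 1 1>}
PSO: 6 outcomes — {<0 0 0>, <0 0 1>, <0 1 0>, <0 1 1>, <1 1 0>, <1 1 1>}
target <0 0 1> ∈ {SC,TSO,PSO}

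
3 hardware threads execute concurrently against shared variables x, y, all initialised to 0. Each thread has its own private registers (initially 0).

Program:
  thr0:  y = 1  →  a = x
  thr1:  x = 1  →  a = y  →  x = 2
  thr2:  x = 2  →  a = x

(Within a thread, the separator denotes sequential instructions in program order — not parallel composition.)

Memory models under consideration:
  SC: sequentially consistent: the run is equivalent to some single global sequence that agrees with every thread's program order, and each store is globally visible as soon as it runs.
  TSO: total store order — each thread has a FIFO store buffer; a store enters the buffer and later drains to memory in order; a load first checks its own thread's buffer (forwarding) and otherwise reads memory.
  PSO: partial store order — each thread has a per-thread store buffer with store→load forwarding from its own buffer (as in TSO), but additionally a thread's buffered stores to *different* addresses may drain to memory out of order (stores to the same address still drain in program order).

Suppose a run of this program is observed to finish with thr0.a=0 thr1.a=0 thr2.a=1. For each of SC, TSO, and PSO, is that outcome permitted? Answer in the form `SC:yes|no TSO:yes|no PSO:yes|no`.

outcome vector order: (thr0.a,thr1.a,thr2.a)
SC: 10 outcomes — {<0 1 1>; <0 1 2>; <1 0 1>; <1 0 2>; <1 1 1>; <1 1 2>; <2 0 1>; <2 0 2>; <2 1 1>; <2 1 2>}
TSO: 12 outcomes — {<0 0 1>; <0 0 2>; <0 1 1>; <0 1 2>; <1 0 1>; <1 0 2>; <1 1 1>; <1 1 2>; <2 0 1>; <2 0 2>; <2 1 1>; <2 1 2>}
PSO: 12 outcomes — {<0 0 1>; <0 0 2>; <0 1 1>; <0 1 2>; <1 0 1>; <1 0 2>; <1 1 1>; <1 1 2>; <2 0 1>; <2 0 2>; <2 1 1>; <2 1 2>}
target <0 0 1> ∈ {TSO,PSO}

SC:no TSO:yes PSO:yes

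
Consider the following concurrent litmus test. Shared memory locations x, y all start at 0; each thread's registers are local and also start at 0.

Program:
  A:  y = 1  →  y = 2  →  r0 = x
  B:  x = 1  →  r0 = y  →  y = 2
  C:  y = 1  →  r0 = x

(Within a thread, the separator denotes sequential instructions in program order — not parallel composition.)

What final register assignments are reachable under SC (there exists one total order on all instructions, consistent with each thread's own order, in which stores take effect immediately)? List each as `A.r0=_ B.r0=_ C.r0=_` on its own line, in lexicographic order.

A.r0=0 B.r0=1 C.r0=0
A.r0=0 B.r0=1 C.r0=1
A.r0=0 B.r0=2 C.r0=0
A.r0=0 B.r0=2 C.r0=1
A.r0=1 B.r0=0 C.r0=1
A.r0=1 B.r0=1 C.r0=0
A.r0=1 B.r0=1 C.r0=1
A.r0=1 B.r0=2 C.r0=0
A.r0=1 B.r0=2 C.r0=1

outcome vector order: (A.r0,B.r0,C.r0)
|SC outcomes| = 9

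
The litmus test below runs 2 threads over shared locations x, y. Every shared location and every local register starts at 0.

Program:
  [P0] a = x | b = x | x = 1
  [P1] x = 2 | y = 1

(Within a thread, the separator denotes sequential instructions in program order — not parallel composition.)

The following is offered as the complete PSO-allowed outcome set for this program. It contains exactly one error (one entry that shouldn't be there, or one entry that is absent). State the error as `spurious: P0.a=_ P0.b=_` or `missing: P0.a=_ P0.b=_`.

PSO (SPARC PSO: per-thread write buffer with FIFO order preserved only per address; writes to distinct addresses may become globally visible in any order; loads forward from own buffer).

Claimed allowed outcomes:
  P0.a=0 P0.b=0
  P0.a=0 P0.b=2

missing: P0.a=2 P0.b=2

outcome vector order: (P0.a,P0.b)
PSO (3): 00; 02; 22
PSO∖claimed = {22}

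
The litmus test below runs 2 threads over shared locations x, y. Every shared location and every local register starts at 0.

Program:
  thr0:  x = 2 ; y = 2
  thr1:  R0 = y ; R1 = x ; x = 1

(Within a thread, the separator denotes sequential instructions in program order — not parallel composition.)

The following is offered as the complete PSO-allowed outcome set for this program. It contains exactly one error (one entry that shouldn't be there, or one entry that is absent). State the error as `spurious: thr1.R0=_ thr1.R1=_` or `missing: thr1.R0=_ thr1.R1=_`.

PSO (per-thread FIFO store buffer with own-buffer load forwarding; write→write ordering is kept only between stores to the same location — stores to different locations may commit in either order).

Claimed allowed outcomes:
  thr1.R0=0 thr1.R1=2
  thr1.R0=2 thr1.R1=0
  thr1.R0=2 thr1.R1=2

outcome vector order: (thr1.R0,thr1.R1)
PSO: 4 outcomes — {00; 02; 20; 22}
PSO∖claimed = {00}

missing: thr1.R0=0 thr1.R1=0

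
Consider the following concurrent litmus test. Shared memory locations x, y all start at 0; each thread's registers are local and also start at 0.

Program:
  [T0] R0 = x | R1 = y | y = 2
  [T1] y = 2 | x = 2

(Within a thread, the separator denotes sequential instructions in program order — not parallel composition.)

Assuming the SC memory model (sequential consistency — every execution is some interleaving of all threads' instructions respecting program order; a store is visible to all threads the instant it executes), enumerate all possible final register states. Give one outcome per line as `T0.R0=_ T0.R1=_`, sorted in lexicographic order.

outcome vector order: (T0.R0,T0.R1)
|SC outcomes| = 3

T0.R0=0 T0.R1=0
T0.R0=0 T0.R1=2
T0.R0=2 T0.R1=2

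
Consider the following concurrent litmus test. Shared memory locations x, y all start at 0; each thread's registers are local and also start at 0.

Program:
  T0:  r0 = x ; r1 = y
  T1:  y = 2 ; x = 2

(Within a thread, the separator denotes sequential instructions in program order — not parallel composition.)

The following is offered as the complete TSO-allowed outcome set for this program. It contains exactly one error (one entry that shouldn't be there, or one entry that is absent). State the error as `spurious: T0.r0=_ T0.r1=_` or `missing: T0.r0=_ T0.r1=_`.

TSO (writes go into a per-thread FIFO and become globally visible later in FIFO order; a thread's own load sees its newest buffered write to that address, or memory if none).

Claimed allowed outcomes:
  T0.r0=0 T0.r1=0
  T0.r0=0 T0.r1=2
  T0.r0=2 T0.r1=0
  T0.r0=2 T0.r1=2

spurious: T0.r0=2 T0.r1=0

outcome vector order: (T0.r0,T0.r1)
TSO (3): (0,0) (0,2) (2,2)
claimed∖TSO = {(2,0)}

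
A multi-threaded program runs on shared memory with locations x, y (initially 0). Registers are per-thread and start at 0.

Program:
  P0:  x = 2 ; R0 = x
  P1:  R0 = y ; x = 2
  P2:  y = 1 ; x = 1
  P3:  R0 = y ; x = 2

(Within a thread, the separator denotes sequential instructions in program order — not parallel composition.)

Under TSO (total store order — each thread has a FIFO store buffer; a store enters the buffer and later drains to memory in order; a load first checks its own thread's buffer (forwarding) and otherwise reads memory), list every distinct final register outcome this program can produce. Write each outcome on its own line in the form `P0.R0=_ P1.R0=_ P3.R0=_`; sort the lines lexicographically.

P0.R0=1 P1.R0=0 P3.R0=0
P0.R0=1 P1.R0=0 P3.R0=1
P0.R0=1 P1.R0=1 P3.R0=0
P0.R0=1 P1.R0=1 P3.R0=1
P0.R0=2 P1.R0=0 P3.R0=0
P0.R0=2 P1.R0=0 P3.R0=1
P0.R0=2 P1.R0=1 P3.R0=0
P0.R0=2 P1.R0=1 P3.R0=1

outcome vector order: (P0.R0,P1.R0,P3.R0)
|TSO outcomes| = 8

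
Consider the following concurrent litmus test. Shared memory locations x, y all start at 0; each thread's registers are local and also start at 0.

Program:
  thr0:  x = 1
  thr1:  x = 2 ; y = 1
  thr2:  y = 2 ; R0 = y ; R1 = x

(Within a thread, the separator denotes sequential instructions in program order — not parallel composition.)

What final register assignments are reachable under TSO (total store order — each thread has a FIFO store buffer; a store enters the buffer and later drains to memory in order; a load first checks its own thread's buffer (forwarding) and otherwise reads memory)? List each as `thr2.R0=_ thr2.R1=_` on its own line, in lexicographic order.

thr2.R0=1 thr2.R1=1
thr2.R0=1 thr2.R1=2
thr2.R0=2 thr2.R1=0
thr2.R0=2 thr2.R1=1
thr2.R0=2 thr2.R1=2

outcome vector order: (thr2.R0,thr2.R1)
|TSO outcomes| = 5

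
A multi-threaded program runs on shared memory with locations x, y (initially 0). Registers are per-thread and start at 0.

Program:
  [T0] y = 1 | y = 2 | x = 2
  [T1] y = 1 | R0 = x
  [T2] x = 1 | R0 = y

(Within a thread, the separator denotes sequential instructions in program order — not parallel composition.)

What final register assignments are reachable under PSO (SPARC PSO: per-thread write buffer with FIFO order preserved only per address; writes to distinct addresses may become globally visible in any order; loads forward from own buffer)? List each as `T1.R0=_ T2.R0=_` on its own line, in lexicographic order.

outcome vector order: (T1.R0,T2.R0)
|PSO outcomes| = 9

T1.R0=0 T2.R0=0
T1.R0=0 T2.R0=1
T1.R0=0 T2.R0=2
T1.R0=1 T2.R0=0
T1.R0=1 T2.R0=1
T1.R0=1 T2.R0=2
T1.R0=2 T2.R0=0
T1.R0=2 T2.R0=1
T1.R0=2 T2.R0=2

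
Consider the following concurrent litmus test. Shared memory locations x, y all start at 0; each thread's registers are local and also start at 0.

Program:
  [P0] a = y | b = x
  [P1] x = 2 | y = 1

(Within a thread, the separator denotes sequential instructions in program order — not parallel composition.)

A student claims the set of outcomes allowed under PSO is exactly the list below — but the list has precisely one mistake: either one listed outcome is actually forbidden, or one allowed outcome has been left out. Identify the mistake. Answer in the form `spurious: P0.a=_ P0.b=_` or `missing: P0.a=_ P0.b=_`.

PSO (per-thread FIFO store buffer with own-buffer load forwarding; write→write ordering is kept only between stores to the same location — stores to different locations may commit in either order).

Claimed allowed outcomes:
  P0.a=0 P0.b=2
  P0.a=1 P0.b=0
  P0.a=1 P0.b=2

missing: P0.a=0 P0.b=0

outcome vector order: (P0.a,P0.b)
under PSO → 00, 02, 10, 12
PSO∖claimed = {00}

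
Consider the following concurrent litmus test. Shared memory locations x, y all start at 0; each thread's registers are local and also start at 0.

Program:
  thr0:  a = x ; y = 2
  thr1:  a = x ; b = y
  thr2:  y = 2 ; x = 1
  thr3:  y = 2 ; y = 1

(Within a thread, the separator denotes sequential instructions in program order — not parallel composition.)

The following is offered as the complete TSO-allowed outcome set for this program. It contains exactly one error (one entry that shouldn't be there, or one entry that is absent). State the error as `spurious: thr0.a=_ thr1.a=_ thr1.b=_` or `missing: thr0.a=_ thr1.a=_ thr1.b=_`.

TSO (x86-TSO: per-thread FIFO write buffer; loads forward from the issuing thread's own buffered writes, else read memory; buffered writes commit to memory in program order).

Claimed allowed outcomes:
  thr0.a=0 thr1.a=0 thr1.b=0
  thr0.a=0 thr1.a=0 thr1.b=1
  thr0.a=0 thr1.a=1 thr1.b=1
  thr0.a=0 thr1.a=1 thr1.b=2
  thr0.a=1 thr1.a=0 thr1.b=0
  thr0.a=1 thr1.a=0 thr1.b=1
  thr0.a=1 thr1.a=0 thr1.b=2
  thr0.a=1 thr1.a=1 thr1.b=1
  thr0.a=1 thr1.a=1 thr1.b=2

missing: thr0.a=0 thr1.a=0 thr1.b=2

outcome vector order: (thr0.a,thr1.a,thr1.b)
under TSO → (0,0,0), (0,0,1), (0,0,2), (0,1,1), (0,1,2), (1,0,0), (1,0,1), (1,0,2), (1,1,1), (1,1,2)
TSO∖claimed = {(0,0,2)}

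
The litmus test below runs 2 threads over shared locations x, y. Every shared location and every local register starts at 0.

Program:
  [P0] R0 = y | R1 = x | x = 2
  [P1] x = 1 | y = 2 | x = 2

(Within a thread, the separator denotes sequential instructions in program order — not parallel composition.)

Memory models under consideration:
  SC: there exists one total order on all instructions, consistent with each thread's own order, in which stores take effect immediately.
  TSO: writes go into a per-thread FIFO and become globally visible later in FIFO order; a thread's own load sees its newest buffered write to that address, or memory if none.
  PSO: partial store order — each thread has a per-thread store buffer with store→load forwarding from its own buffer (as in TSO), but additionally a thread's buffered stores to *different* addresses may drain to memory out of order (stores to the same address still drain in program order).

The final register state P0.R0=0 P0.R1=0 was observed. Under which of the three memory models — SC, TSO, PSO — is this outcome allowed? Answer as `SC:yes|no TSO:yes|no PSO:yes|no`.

outcome vector order: (P0.R0,P0.R1)
SC (5): (0,0), (0,1), (0,2), (2,1), (2,2)
TSO (5): (0,0), (0,1), (0,2), (2,1), (2,2)
PSO (6): (0,0), (0,1), (0,2), (2,0), (2,1), (2,2)
target (0,0) ∈ {SC,TSO,PSO}

SC:yes TSO:yes PSO:yes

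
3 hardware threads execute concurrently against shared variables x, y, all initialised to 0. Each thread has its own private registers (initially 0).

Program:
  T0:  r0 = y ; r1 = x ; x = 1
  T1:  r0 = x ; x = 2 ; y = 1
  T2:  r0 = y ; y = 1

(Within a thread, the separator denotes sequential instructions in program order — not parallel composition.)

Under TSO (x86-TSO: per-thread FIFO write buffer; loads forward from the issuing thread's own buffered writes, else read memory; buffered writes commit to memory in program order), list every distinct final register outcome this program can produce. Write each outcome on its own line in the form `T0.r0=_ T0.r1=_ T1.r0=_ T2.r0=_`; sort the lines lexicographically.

T0.r0=0 T0.r1=0 T1.r0=0 T2.r0=0
T0.r0=0 T0.r1=0 T1.r0=0 T2.r0=1
T0.r0=0 T0.r1=0 T1.r0=1 T2.r0=0
T0.r0=0 T0.r1=0 T1.r0=1 T2.r0=1
T0.r0=0 T0.r1=2 T1.r0=0 T2.r0=0
T0.r0=0 T0.r1=2 T1.r0=0 T2.r0=1
T0.r0=1 T0.r1=0 T1.r0=0 T2.r0=0
T0.r0=1 T0.r1=0 T1.r0=1 T2.r0=0
T0.r0=1 T0.r1=2 T1.r0=0 T2.r0=0
T0.r0=1 T0.r1=2 T1.r0=0 T2.r0=1

outcome vector order: (T0.r0,T0.r1,T1.r0,T2.r0)
|TSO outcomes| = 10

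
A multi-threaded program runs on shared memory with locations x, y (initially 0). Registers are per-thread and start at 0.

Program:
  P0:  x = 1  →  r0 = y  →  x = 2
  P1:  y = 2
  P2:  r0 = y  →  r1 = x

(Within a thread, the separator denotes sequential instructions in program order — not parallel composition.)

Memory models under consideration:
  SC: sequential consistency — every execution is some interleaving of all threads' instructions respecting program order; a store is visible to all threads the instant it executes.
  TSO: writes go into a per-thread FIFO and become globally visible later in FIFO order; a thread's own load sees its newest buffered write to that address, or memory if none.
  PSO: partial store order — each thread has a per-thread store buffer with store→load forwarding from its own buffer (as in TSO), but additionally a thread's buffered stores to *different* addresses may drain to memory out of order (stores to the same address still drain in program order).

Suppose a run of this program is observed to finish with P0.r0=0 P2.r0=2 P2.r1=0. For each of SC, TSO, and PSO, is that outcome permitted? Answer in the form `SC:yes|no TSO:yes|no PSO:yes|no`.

SC:no TSO:yes PSO:yes

outcome vector order: (P0.r0,P2.r0,P2.r1)
SC: 11 outcomes — {0/0/0 0/0/1 0/0/2 0/2/1 0/2/2 2/0/0 2/0/1 2/0/2 2/2/0 2/2/1 2/2/2}
TSO: 12 outcomes — {0/0/0 0/0/1 0/0/2 0/2/0 0/2/1 0/2/2 2/0/0 2/0/1 2/0/2 2/2/0 2/2/1 2/2/2}
PSO: 12 outcomes — {0/0/0 0/0/1 0/0/2 0/2/0 0/2/1 0/2/2 2/0/0 2/0/1 2/0/2 2/2/0 2/2/1 2/2/2}
target 0/2/0 ∈ {TSO,PSO}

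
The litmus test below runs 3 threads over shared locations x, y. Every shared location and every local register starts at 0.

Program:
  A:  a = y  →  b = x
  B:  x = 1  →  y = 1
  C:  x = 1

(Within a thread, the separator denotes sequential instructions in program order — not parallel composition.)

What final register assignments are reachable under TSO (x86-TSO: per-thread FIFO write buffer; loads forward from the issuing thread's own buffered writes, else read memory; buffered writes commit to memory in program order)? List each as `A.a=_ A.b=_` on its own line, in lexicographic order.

A.a=0 A.b=0
A.a=0 A.b=1
A.a=1 A.b=1

outcome vector order: (A.a,A.b)
|TSO outcomes| = 3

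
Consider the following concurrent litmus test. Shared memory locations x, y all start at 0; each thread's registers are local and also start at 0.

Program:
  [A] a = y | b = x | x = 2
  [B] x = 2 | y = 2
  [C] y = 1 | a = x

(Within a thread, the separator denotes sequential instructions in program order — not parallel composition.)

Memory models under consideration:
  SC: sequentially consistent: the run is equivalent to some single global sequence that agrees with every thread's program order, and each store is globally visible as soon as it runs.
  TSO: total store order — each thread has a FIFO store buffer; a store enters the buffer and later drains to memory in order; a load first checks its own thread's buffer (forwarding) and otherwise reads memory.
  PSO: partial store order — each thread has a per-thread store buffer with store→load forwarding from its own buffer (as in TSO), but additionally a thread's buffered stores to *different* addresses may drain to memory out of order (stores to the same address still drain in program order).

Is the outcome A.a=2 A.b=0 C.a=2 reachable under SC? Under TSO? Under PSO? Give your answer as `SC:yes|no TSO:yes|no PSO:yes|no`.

SC:no TSO:no PSO:yes

outcome vector order: (A.a,A.b,C.a)
[SC] allowed = {(0,0,0), (0,0,2), (0,2,0), (0,2,2), (1,0,0), (1,0,2), (1,2,0), (1,2,2), (2,2,0), (2,2,2)}
[TSO] allowed = {(0,0,0), (0,0,2), (0,2,0), (0,2,2), (1,0,0), (1,0,2), (1,2,0), (1,2,2), (2,2,0), (2,2,2)}
[PSO] allowed = {(0,0,0), (0,0,2), (0,2,0), (0,2,2), (1,0,0), (1,0,2), (1,2,0), (1,2,2), (2,0,0), (2,0,2), (2,2,0), (2,2,2)}
target (2,0,2) ∈ {PSO}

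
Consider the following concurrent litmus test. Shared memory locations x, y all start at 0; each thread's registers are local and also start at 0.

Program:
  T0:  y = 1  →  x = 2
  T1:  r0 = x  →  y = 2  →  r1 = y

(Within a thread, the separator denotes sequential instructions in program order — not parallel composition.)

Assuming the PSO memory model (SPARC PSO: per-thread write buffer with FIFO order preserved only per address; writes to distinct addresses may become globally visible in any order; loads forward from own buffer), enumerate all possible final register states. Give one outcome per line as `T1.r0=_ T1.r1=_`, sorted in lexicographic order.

T1.r0=0 T1.r1=1
T1.r0=0 T1.r1=2
T1.r0=2 T1.r1=1
T1.r0=2 T1.r1=2

outcome vector order: (T1.r0,T1.r1)
|PSO outcomes| = 4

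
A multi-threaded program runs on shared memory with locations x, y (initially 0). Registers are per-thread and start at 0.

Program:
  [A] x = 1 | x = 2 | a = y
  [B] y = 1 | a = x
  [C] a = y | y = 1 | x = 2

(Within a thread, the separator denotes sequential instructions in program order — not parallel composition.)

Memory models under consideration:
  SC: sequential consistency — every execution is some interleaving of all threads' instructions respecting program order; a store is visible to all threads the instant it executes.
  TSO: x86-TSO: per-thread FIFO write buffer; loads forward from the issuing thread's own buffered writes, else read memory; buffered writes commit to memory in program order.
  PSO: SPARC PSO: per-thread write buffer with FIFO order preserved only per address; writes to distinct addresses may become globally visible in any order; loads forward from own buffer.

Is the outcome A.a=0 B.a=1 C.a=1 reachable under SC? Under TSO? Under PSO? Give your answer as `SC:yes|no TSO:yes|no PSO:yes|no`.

SC:no TSO:yes PSO:yes

outcome vector order: (A.a,B.a,C.a)
SC (8): 020; 021; 100; 101; 110; 111; 120; 121
TSO (12): 000; 001; 010; 011; 020; 021; 100; 101; 110; 111; 120; 121
PSO (12): 000; 001; 010; 011; 020; 021; 100; 101; 110; 111; 120; 121
target 011 ∈ {TSO,PSO}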